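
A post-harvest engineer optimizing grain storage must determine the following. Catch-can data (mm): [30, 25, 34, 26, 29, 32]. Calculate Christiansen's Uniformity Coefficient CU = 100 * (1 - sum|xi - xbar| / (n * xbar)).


xbar = 176 / 6 = 29.333
sum|xi - xbar| = 16
CU = 100 * (1 - 16 / (6 * 29.333))
   = 100 * (1 - 0.0909)
   = 90.91%


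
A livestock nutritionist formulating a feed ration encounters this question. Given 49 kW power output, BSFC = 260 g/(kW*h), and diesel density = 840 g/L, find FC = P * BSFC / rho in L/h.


FC = P * BSFC / rho_fuel
   = 49 * 260 / 840
   = 12740 / 840
   = 15.17 L/h


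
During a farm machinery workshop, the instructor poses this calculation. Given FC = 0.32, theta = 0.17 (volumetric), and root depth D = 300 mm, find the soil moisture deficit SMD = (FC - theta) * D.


SMD = (FC - theta) * D
    = (0.32 - 0.17) * 300
    = 0.150 * 300
    = 45 mm


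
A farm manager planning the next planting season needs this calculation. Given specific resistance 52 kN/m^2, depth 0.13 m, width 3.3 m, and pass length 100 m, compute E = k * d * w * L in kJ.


E = k * d * w * L
  = 52 * 0.13 * 3.3 * 100
  = 2230.80 kJ


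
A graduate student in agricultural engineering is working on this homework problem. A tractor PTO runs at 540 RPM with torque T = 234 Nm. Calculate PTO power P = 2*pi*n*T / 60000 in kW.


P = 2*pi*n*T / 60000
  = 2*pi * 540 * 234 / 60000
  = 793943.30 / 60000
  = 13.23 kW


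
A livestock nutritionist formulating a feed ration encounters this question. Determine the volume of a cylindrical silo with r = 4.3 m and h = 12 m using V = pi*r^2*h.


V = pi * r^2 * h
  = pi * 4.3^2 * 12
  = pi * 18.49 * 12
  = 697.06 m^3


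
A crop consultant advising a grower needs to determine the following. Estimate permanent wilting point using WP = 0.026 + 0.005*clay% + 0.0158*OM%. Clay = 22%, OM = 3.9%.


WP = 0.026 + 0.005*22 + 0.0158*3.9
   = 0.026 + 0.1100 + 0.0616
   = 0.1976


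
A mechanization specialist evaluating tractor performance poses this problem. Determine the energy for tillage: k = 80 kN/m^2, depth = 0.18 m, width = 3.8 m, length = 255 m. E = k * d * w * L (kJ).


E = k * d * w * L
  = 80 * 0.18 * 3.8 * 255
  = 13953.60 kJ


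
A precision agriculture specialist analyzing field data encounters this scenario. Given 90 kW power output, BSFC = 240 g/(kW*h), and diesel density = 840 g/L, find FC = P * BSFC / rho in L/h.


FC = P * BSFC / rho_fuel
   = 90 * 240 / 840
   = 21600 / 840
   = 25.71 L/h


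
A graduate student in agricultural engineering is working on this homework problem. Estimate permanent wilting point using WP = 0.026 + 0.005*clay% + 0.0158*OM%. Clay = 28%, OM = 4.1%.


WP = 0.026 + 0.005*28 + 0.0158*4.1
   = 0.026 + 0.1400 + 0.0648
   = 0.2308


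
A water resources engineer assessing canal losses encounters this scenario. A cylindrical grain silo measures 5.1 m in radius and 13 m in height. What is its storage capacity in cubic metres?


V = pi * r^2 * h
  = pi * 5.1^2 * 13
  = pi * 26.01 * 13
  = 1062.27 m^3


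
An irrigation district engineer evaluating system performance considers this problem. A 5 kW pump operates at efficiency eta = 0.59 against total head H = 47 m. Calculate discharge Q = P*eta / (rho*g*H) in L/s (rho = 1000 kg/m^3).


Q = (P * 1000 * eta) / (rho * g * H)
  = (5 * 1000 * 0.59) / (1000 * 9.81 * 47)
  = 2950 / 461070
  = 0.00640 m^3/s = 6.40 L/s


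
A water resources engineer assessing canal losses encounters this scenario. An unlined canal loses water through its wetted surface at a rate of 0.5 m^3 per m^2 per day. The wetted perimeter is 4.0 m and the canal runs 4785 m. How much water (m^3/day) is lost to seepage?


S = C * P * L
  = 0.5 * 4.0 * 4785
  = 9570 m^3/day


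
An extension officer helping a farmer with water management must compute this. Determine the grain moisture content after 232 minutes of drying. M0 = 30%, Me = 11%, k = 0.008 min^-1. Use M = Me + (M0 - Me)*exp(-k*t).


M = Me + (M0 - Me) * e^(-k*t)
  = 11 + (30 - 11) * e^(-0.008*232)
  = 11 + 19 * e^(-1.856)
  = 11 + 19 * 0.15630
  = 11 + 2.9696
  = 13.97%


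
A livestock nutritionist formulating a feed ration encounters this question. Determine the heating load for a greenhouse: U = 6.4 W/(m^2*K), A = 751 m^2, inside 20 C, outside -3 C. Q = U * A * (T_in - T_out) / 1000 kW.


dT = 20 - (-3) = 23 K
Q = U * A * dT
  = 6.4 * 751 * 23
  = 110547.20 W = 110.55 kW


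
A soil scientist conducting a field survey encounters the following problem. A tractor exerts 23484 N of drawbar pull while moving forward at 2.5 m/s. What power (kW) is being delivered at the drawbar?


P = F * v / 1000
  = 23484 * 2.5 / 1000
  = 58710 / 1000
  = 58.71 kW


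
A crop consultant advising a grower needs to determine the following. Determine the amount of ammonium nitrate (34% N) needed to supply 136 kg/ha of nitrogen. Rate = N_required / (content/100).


Rate = N_required / (N_content / 100)
     = 136 / (34 / 100)
     = 136 / 0.34
     = 400 kg/ha


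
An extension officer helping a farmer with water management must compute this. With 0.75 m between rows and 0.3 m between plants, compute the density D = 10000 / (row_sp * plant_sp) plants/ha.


D = 10000 / (row_sp * plant_sp)
  = 10000 / (0.75 * 0.3)
  = 10000 / 0.2250
  = 44444.44 plants/ha


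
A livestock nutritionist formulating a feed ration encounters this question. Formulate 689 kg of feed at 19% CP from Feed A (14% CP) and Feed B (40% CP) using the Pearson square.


parts_A = CP_b - target = 40 - 19 = 21
parts_B = target - CP_a = 19 - 14 = 5
total_parts = 21 + 5 = 26
Feed A = 689 * 21 / 26 = 556.50 kg
Feed B = 689 * 5 / 26 = 132.50 kg

556.50 kg


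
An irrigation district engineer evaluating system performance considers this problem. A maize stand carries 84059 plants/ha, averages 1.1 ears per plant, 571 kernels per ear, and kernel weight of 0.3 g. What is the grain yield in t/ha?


Y = density * ears * kernels * kw
  = 84059 * 1.1 * 571 * 0.3 g/ha
  = 15839237.37 g/ha
  = 15839.24 kg/ha = 15.84 t/ha


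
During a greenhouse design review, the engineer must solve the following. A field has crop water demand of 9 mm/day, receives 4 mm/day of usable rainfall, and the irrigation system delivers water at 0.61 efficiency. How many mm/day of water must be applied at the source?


IWR = (ETc - Pe) / Ea
    = (9 - 4) / 0.61
    = 5 / 0.61
    = 8.20 mm/day


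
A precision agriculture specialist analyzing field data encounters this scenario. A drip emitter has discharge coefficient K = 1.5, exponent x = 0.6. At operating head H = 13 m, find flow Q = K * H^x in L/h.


Q = K * H^x
  = 1.5 * 13^0.6
  = 1.5 * 4.6598
  = 6.99 L/h


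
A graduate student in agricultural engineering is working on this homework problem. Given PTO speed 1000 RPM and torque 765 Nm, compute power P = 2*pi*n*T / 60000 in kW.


P = 2*pi*n*T / 60000
  = 2*pi * 1000 * 765 / 60000
  = 4806636.76 / 60000
  = 80.11 kW


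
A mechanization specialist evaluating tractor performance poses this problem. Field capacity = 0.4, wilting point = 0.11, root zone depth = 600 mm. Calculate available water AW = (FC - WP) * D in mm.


AW = (FC - WP) * D
   = (0.4 - 0.11) * 600
   = 0.29 * 600
   = 174 mm


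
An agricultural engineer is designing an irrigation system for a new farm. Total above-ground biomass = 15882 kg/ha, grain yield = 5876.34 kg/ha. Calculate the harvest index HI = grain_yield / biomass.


HI = grain_yield / biomass
   = 5876.34 / 15882
   = 0.37


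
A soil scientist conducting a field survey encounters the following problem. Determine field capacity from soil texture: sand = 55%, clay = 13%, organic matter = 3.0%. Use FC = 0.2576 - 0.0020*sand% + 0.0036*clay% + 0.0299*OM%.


FC = 0.2576 - 0.0020*55 + 0.0036*13 + 0.0299*3.0
   = 0.2576 - 0.1100 + 0.0468 + 0.0897
   = 0.2841


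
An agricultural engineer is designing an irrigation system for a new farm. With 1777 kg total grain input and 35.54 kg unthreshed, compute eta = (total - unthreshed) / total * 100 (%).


eta = (total - unthreshed) / total * 100
    = (1777 - 35.54) / 1777 * 100
    = 1741.46 / 1777 * 100
    = 98%


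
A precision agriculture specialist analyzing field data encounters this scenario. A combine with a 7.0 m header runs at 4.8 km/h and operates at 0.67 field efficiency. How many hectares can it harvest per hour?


C = w * v * eta_f / 10
  = 7.0 * 4.8 * 0.67 / 10
  = 22.51 / 10
  = 2.25 ha/h


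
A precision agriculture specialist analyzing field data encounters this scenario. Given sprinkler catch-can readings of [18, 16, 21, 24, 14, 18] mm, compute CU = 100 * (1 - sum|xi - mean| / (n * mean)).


xbar = 111 / 6 = 18.500
sum|xi - xbar| = 16
CU = 100 * (1 - 16 / (6 * 18.500))
   = 100 * (1 - 0.1441)
   = 85.59%


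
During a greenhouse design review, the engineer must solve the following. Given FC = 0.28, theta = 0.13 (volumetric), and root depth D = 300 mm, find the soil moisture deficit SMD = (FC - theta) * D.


SMD = (FC - theta) * D
    = (0.28 - 0.13) * 300
    = 0.150 * 300
    = 45 mm


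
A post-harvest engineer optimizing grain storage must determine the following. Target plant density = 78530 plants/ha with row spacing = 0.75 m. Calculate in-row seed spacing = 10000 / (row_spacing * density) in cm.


spacing = 10000 / (row_sp * density)
        = 10000 / (0.75 * 78530)
        = 10000 / 58897.50
        = 0.16979 m = 16.98 cm


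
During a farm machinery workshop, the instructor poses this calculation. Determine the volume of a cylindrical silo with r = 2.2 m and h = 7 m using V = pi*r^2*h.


V = pi * r^2 * h
  = pi * 2.2^2 * 7
  = pi * 4.84 * 7
  = 106.44 m^3


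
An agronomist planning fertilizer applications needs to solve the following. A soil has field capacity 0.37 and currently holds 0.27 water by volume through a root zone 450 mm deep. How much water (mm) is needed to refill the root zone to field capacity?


SMD = (FC - theta) * D
    = (0.37 - 0.27) * 450
    = 0.100 * 450
    = 45 mm


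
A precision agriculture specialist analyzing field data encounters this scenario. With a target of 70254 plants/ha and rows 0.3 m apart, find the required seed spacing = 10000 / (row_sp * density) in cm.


spacing = 10000 / (row_sp * density)
        = 10000 / (0.3 * 70254)
        = 10000 / 21076.20
        = 0.47447 m = 47.45 cm


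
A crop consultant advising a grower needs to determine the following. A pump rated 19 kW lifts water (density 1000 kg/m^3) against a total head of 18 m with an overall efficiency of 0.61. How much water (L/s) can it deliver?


Q = (P * 1000 * eta) / (rho * g * H)
  = (19 * 1000 * 0.61) / (1000 * 9.81 * 18)
  = 11590 / 176580
  = 0.06564 m^3/s = 65.64 L/s


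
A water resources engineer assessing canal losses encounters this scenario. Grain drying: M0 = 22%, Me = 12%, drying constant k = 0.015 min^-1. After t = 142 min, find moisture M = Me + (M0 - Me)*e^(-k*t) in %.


M = Me + (M0 - Me) * e^(-k*t)
  = 12 + (22 - 12) * e^(-0.015*142)
  = 12 + 10 * e^(-2.130)
  = 12 + 10 * 0.11884
  = 12 + 1.1884
  = 13.19%


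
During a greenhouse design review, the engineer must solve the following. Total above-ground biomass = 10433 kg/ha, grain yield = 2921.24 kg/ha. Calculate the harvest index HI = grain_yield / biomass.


HI = grain_yield / biomass
   = 2921.24 / 10433
   = 0.28


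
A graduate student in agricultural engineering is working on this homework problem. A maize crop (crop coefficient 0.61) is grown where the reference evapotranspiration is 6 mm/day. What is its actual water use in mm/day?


ETc = Kc * ET0
    = 0.61 * 6
    = 3.66 mm/day


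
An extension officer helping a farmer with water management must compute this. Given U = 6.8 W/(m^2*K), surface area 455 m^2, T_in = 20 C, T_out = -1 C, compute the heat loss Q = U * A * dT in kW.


dT = 20 - (-1) = 21 K
Q = U * A * dT
  = 6.8 * 455 * 21
  = 64974 W = 64.97 kW


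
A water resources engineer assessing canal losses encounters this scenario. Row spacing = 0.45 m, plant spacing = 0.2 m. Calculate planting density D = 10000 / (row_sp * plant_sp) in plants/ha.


D = 10000 / (row_sp * plant_sp)
  = 10000 / (0.45 * 0.2)
  = 10000 / 0.0900
  = 111111.11 plants/ha


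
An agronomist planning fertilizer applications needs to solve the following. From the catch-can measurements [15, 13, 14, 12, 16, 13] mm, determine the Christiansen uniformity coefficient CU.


xbar = 83 / 6 = 13.833
sum|xi - xbar| = 7
CU = 100 * (1 - 7 / (6 * 13.833))
   = 100 * (1 - 0.0843)
   = 91.57%


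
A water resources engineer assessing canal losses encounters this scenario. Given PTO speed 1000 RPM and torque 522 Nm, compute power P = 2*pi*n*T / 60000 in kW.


P = 2*pi*n*T / 60000
  = 2*pi * 1000 * 522 / 60000
  = 3279822.73 / 60000
  = 54.66 kW


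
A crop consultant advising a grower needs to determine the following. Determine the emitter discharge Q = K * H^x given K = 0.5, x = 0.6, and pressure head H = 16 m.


Q = K * H^x
  = 0.5 * 16^0.6
  = 0.5 * 5.2780
  = 2.64 L/h


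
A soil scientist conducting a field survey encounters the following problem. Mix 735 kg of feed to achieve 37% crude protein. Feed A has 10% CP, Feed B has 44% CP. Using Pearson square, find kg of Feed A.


parts_A = CP_b - target = 44 - 37 = 7
parts_B = target - CP_a = 37 - 10 = 27
total_parts = 7 + 27 = 34
Feed A = 735 * 7 / 34 = 151.32 kg
Feed B = 735 * 27 / 34 = 583.68 kg

151.32 kg


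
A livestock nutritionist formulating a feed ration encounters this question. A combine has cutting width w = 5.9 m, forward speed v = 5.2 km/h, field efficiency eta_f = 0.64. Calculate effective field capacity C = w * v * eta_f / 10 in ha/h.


C = w * v * eta_f / 10
  = 5.9 * 5.2 * 0.64 / 10
  = 19.64 / 10
  = 1.96 ha/h


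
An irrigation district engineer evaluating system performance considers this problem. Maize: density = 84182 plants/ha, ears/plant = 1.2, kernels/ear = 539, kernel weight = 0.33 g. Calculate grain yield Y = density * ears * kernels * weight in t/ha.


Y = density * ears * kernels * kw
  = 84182 * 1.2 * 539 * 0.33 g/ha
  = 17968142.81 g/ha
  = 17968.14 kg/ha = 17.97 t/ha


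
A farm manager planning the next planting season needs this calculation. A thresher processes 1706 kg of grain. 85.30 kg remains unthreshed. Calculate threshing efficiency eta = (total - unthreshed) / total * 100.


eta = (total - unthreshed) / total * 100
    = (1706 - 85.30) / 1706 * 100
    = 1620.70 / 1706 * 100
    = 95%


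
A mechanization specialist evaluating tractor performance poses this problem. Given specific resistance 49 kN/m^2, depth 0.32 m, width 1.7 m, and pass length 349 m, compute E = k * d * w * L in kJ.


E = k * d * w * L
  = 49 * 0.32 * 1.7 * 349
  = 9302.94 kJ


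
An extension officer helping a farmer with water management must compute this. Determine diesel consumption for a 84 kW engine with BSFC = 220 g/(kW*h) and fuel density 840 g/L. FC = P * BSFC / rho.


FC = P * BSFC / rho_fuel
   = 84 * 220 / 840
   = 18480 / 840
   = 22 L/h


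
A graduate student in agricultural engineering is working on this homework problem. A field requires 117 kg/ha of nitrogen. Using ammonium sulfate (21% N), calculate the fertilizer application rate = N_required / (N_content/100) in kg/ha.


Rate = N_required / (N_content / 100)
     = 117 / (21 / 100)
     = 117 / 0.21
     = 557.14 kg/ha


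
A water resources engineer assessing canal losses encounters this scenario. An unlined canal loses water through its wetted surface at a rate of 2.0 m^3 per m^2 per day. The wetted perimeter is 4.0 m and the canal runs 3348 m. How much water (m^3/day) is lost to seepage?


S = C * P * L
  = 2.0 * 4.0 * 3348
  = 26784 m^3/day


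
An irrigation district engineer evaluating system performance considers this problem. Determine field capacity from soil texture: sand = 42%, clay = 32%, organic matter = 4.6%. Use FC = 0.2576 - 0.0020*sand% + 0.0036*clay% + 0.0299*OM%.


FC = 0.2576 - 0.0020*42 + 0.0036*32 + 0.0299*4.6
   = 0.2576 - 0.0840 + 0.1152 + 0.1375
   = 0.4263


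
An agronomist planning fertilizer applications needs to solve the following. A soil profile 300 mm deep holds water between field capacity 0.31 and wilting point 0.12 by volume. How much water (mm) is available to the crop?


AW = (FC - WP) * D
   = (0.31 - 0.12) * 300
   = 0.19 * 300
   = 57 mm


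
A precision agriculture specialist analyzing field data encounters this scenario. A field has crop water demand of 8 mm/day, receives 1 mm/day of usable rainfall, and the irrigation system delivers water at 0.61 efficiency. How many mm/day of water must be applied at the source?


IWR = (ETc - Pe) / Ea
    = (8 - 1) / 0.61
    = 7 / 0.61
    = 11.48 mm/day


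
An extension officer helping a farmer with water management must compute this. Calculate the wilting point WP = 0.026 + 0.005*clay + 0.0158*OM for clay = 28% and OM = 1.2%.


WP = 0.026 + 0.005*28 + 0.0158*1.2
   = 0.026 + 0.1400 + 0.0190
   = 0.1850


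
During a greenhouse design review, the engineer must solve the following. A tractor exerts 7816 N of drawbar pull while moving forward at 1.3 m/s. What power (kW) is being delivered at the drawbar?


P = F * v / 1000
  = 7816 * 1.3 / 1000
  = 10160.80 / 1000
  = 10.16 kW


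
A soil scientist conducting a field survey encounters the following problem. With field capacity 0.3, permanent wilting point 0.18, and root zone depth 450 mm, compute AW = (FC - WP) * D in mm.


AW = (FC - WP) * D
   = (0.3 - 0.18) * 450
   = 0.12 * 450
   = 54 mm


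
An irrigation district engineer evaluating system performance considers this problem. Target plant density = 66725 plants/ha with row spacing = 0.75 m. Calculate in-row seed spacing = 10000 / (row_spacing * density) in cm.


spacing = 10000 / (row_sp * density)
        = 10000 / (0.75 * 66725)
        = 10000 / 50043.75
        = 0.19983 m = 19.98 cm


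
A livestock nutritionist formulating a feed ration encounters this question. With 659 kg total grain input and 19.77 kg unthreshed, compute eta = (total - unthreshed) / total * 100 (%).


eta = (total - unthreshed) / total * 100
    = (659 - 19.77) / 659 * 100
    = 639.23 / 659 * 100
    = 97%


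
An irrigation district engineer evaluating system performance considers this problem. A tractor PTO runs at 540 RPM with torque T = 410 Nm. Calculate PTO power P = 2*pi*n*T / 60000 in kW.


P = 2*pi*n*T / 60000
  = 2*pi * 540 * 410 / 60000
  = 1391097.23 / 60000
  = 23.18 kW


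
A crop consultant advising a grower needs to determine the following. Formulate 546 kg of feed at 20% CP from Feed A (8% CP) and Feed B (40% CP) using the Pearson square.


parts_A = CP_b - target = 40 - 20 = 20
parts_B = target - CP_a = 20 - 8 = 12
total_parts = 20 + 12 = 32
Feed A = 546 * 20 / 32 = 341.25 kg
Feed B = 546 * 12 / 32 = 204.75 kg

341.25 kg


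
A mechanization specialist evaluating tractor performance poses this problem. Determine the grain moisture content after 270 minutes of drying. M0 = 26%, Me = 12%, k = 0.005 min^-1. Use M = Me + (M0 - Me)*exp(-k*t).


M = Me + (M0 - Me) * e^(-k*t)
  = 12 + (26 - 12) * e^(-0.005*270)
  = 12 + 14 * e^(-1.350)
  = 12 + 14 * 0.25924
  = 12 + 3.6294
  = 15.63%


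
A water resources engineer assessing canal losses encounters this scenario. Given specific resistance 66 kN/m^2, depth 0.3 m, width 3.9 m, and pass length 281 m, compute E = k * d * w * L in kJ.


E = k * d * w * L
  = 66 * 0.3 * 3.9 * 281
  = 21698.82 kJ


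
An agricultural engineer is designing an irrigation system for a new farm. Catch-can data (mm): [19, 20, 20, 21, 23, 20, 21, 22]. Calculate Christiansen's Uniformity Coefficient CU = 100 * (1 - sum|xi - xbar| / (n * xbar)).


xbar = 166 / 8 = 20.750
sum|xi - xbar| = 8
CU = 100 * (1 - 8 / (8 * 20.750))
   = 100 * (1 - 0.0482)
   = 95.18%


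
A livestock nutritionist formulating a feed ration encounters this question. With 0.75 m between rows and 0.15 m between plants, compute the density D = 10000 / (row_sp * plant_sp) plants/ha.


D = 10000 / (row_sp * plant_sp)
  = 10000 / (0.75 * 0.15)
  = 10000 / 0.1125
  = 88888.89 plants/ha


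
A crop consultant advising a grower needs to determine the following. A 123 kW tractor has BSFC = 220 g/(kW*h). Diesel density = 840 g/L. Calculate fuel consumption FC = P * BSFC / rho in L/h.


FC = P * BSFC / rho_fuel
   = 123 * 220 / 840
   = 27060 / 840
   = 32.21 L/h


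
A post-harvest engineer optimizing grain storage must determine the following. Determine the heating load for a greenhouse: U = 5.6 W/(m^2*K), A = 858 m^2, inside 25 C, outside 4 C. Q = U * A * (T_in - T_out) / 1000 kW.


dT = 25 - (4) = 21 K
Q = U * A * dT
  = 5.6 * 858 * 21
  = 100900.80 W = 100.90 kW


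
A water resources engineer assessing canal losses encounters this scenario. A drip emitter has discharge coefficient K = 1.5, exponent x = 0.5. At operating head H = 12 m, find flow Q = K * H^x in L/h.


Q = K * H^x
  = 1.5 * 12^0.5
  = 1.5 * 3.4641
  = 5.20 L/h


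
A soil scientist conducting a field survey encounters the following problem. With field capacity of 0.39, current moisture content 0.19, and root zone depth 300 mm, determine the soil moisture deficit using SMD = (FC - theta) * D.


SMD = (FC - theta) * D
    = (0.39 - 0.19) * 300
    = 0.200 * 300
    = 60 mm


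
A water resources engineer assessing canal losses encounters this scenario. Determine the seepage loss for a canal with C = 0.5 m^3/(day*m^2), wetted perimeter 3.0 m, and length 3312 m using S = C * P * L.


S = C * P * L
  = 0.5 * 3.0 * 3312
  = 4968 m^3/day


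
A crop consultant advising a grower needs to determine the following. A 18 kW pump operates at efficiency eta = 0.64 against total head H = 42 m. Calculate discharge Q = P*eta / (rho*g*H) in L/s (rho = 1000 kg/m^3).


Q = (P * 1000 * eta) / (rho * g * H)
  = (18 * 1000 * 0.64) / (1000 * 9.81 * 42)
  = 11520 / 412020
  = 0.02796 m^3/s = 27.96 L/s


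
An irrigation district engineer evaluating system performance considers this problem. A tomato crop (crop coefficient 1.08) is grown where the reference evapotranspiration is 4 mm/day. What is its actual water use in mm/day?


ETc = Kc * ET0
    = 1.08 * 4
    = 4.32 mm/day


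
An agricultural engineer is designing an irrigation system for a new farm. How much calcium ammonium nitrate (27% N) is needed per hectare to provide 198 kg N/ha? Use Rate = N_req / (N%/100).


Rate = N_required / (N_content / 100)
     = 198 / (27 / 100)
     = 198 / 0.27
     = 733.33 kg/ha


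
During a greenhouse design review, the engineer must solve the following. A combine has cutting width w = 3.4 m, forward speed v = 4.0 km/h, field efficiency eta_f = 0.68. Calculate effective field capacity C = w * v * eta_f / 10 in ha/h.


C = w * v * eta_f / 10
  = 3.4 * 4.0 * 0.68 / 10
  = 9.25 / 10
  = 0.92 ha/h


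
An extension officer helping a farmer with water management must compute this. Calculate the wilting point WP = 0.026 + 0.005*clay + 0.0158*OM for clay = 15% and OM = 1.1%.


WP = 0.026 + 0.005*15 + 0.0158*1.1
   = 0.026 + 0.0750 + 0.0174
   = 0.1184


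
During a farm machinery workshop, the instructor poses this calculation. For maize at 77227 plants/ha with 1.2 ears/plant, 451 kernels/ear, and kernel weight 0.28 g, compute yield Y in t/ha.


Y = density * ears * kernels * kw
  = 77227 * 1.2 * 451 * 0.28 g/ha
  = 11702670.67 g/ha
  = 11702.67 kg/ha = 11.70 t/ha


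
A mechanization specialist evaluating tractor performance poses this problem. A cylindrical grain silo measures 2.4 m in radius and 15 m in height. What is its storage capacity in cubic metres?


V = pi * r^2 * h
  = pi * 2.4^2 * 15
  = pi * 5.76 * 15
  = 271.43 m^3


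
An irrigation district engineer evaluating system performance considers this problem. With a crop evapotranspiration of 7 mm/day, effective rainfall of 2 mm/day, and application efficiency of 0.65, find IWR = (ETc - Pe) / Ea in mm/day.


IWR = (ETc - Pe) / Ea
    = (7 - 2) / 0.65
    = 5 / 0.65
    = 7.69 mm/day


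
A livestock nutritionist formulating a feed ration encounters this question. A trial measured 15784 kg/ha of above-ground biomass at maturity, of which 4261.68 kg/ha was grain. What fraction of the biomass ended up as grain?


HI = grain_yield / biomass
   = 4261.68 / 15784
   = 0.27


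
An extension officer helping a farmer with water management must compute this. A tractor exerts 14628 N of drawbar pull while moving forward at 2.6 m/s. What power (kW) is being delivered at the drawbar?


P = F * v / 1000
  = 14628 * 2.6 / 1000
  = 38032.80 / 1000
  = 38.03 kW


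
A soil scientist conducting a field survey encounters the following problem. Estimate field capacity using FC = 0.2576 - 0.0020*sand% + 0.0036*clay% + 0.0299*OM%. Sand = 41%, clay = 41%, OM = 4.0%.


FC = 0.2576 - 0.0020*41 + 0.0036*41 + 0.0299*4.0
   = 0.2576 - 0.0820 + 0.1476 + 0.1196
   = 0.4428


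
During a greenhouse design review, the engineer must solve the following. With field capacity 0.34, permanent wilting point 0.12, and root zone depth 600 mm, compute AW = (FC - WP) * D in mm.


AW = (FC - WP) * D
   = (0.34 - 0.12) * 600
   = 0.22 * 600
   = 132 mm


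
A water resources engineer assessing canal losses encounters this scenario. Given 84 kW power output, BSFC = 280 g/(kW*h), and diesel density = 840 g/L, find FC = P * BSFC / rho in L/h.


FC = P * BSFC / rho_fuel
   = 84 * 280 / 840
   = 23520 / 840
   = 28 L/h


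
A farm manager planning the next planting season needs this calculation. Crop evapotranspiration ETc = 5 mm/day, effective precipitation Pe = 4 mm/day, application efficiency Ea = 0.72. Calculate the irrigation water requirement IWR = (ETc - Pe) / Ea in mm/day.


IWR = (ETc - Pe) / Ea
    = (5 - 4) / 0.72
    = 1 / 0.72
    = 1.39 mm/day


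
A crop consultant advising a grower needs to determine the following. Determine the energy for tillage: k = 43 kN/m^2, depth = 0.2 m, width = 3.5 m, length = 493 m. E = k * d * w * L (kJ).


E = k * d * w * L
  = 43 * 0.2 * 3.5 * 493
  = 14839.30 kJ


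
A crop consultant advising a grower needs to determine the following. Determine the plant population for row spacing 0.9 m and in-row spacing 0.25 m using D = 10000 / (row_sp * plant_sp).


D = 10000 / (row_sp * plant_sp)
  = 10000 / (0.9 * 0.25)
  = 10000 / 0.2250
  = 44444.44 plants/ha


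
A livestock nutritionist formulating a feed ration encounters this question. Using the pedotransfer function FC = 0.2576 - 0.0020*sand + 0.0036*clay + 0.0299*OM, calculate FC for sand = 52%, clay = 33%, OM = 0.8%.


FC = 0.2576 - 0.0020*52 + 0.0036*33 + 0.0299*0.8
   = 0.2576 - 0.1040 + 0.1188 + 0.0239
   = 0.2963


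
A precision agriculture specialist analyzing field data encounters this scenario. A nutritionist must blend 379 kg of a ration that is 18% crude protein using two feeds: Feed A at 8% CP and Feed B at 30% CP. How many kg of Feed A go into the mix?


parts_A = CP_b - target = 30 - 18 = 12
parts_B = target - CP_a = 18 - 8 = 10
total_parts = 12 + 10 = 22
Feed A = 379 * 12 / 22 = 206.73 kg
Feed B = 379 * 10 / 22 = 172.27 kg

206.73 kg


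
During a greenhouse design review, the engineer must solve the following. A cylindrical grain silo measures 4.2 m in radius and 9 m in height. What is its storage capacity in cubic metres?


V = pi * r^2 * h
  = pi * 4.2^2 * 9
  = pi * 17.64 * 9
  = 498.76 m^3


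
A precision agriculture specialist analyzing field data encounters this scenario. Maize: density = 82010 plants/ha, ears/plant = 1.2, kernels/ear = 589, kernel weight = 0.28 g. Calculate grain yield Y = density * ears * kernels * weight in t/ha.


Y = density * ears * kernels * kw
  = 82010 * 1.2 * 589 * 0.28 g/ha
  = 16230107.04 g/ha
  = 16230.11 kg/ha = 16.23 t/ha


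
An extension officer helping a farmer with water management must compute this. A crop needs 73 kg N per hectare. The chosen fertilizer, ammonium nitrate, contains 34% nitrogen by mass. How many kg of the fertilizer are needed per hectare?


Rate = N_required / (N_content / 100)
     = 73 / (34 / 100)
     = 73 / 0.34
     = 214.71 kg/ha


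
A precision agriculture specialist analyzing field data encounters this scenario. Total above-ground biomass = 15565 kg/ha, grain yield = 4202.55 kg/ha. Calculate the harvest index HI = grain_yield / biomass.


HI = grain_yield / biomass
   = 4202.55 / 15565
   = 0.27


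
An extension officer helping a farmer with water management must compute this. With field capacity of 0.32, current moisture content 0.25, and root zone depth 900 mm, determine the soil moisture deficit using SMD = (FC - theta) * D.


SMD = (FC - theta) * D
    = (0.32 - 0.25) * 900
    = 0.070 * 900
    = 63 mm


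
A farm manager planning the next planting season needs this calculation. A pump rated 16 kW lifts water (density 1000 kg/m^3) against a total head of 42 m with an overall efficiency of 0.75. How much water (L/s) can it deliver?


Q = (P * 1000 * eta) / (rho * g * H)
  = (16 * 1000 * 0.75) / (1000 * 9.81 * 42)
  = 12000 / 412020
  = 0.02912 m^3/s = 29.12 L/s


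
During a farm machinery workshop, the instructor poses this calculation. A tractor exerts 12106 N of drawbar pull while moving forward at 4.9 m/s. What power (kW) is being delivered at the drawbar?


P = F * v / 1000
  = 12106 * 4.9 / 1000
  = 59319.40 / 1000
  = 59.32 kW


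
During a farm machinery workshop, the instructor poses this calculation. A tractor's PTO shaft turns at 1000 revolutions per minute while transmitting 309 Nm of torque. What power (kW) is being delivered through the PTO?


P = 2*pi*n*T / 60000
  = 2*pi * 1000 * 309 / 60000
  = 1941504.26 / 60000
  = 32.36 kW


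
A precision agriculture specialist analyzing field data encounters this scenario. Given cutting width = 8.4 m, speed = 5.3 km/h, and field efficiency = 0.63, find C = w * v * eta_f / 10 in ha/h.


C = w * v * eta_f / 10
  = 8.4 * 5.3 * 0.63 / 10
  = 28.05 / 10
  = 2.80 ha/h


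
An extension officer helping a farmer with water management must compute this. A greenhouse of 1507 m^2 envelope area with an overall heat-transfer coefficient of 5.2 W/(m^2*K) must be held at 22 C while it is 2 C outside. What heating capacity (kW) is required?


dT = 22 - (2) = 20 K
Q = U * A * dT
  = 5.2 * 1507 * 20
  = 156728 W = 156.73 kW


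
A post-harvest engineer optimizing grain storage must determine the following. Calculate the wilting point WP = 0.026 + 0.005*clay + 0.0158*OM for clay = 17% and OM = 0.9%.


WP = 0.026 + 0.005*17 + 0.0158*0.9
   = 0.026 + 0.0850 + 0.0142
   = 0.1252


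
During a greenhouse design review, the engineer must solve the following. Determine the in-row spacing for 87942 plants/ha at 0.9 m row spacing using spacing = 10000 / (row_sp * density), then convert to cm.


spacing = 10000 / (row_sp * density)
        = 10000 / (0.9 * 87942)
        = 10000 / 79147.80
        = 0.12635 m = 12.63 cm


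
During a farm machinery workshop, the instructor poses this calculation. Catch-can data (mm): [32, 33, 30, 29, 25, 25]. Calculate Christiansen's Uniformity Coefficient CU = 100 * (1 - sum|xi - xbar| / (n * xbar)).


xbar = 174 / 6 = 29
sum|xi - xbar| = 16
CU = 100 * (1 - 16 / (6 * 29))
   = 100 * (1 - 0.0920)
   = 90.80%


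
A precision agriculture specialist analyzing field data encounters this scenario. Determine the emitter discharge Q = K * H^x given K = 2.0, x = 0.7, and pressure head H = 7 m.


Q = K * H^x
  = 2.0 * 7^0.7
  = 2.0 * 3.9045
  = 7.81 L/h


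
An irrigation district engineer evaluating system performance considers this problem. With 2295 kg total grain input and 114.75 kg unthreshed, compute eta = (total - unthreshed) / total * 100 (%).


eta = (total - unthreshed) / total * 100
    = (2295 - 114.75) / 2295 * 100
    = 2180.25 / 2295 * 100
    = 95%


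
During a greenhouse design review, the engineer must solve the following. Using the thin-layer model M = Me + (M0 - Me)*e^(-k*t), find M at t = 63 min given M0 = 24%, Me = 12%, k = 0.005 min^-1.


M = Me + (M0 - Me) * e^(-k*t)
  = 12 + (24 - 12) * e^(-0.005*63)
  = 12 + 12 * e^(-0.315)
  = 12 + 12 * 0.72979
  = 12 + 8.7575
  = 20.76%


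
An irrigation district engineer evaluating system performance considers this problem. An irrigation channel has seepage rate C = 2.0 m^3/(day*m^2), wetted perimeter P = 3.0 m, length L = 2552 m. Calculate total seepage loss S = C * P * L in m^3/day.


S = C * P * L
  = 2.0 * 3.0 * 2552
  = 15312 m^3/day


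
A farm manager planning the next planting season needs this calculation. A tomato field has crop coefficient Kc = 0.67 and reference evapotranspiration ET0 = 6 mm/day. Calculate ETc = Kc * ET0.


ETc = Kc * ET0
    = 0.67 * 6
    = 4.02 mm/day


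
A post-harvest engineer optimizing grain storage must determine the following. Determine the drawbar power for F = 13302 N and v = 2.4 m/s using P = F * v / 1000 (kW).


P = F * v / 1000
  = 13302 * 2.4 / 1000
  = 31924.80 / 1000
  = 31.92 kW


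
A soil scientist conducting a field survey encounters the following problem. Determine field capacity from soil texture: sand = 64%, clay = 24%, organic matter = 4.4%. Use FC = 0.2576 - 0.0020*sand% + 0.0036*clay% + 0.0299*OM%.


FC = 0.2576 - 0.0020*64 + 0.0036*24 + 0.0299*4.4
   = 0.2576 - 0.1280 + 0.0864 + 0.1316
   = 0.3476


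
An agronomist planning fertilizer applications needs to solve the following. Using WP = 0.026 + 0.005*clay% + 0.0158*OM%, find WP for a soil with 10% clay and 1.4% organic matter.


WP = 0.026 + 0.005*10 + 0.0158*1.4
   = 0.026 + 0.0500 + 0.0221
   = 0.0981


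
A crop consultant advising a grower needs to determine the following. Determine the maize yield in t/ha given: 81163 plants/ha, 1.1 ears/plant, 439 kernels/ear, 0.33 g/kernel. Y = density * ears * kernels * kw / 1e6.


Y = density * ears * kernels * kw
  = 81163 * 1.1 * 439 * 0.33 g/ha
  = 12933892.19 g/ha
  = 12933.89 kg/ha = 12.93 t/ha


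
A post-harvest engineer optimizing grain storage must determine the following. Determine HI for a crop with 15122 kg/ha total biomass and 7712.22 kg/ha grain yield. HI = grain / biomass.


HI = grain_yield / biomass
   = 7712.22 / 15122
   = 0.51


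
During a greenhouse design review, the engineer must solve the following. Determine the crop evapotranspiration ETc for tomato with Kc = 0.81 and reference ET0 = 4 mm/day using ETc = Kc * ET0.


ETc = Kc * ET0
    = 0.81 * 4
    = 3.24 mm/day


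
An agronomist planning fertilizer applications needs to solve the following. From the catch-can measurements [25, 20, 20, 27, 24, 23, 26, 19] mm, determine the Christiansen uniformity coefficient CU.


xbar = 184 / 8 = 23
sum|xi - xbar| = 20
CU = 100 * (1 - 20 / (8 * 23))
   = 100 * (1 - 0.1087)
   = 89.13%


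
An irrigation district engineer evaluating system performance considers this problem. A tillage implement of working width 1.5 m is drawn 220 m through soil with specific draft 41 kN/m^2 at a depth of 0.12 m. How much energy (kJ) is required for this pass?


E = k * d * w * L
  = 41 * 0.12 * 1.5 * 220
  = 1623.60 kJ


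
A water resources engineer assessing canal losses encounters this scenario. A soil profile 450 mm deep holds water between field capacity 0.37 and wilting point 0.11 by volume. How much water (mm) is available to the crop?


AW = (FC - WP) * D
   = (0.37 - 0.11) * 450
   = 0.26 * 450
   = 117 mm


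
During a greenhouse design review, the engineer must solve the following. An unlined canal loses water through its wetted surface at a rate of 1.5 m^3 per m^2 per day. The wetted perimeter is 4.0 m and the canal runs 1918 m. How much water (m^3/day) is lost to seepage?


S = C * P * L
  = 1.5 * 4.0 * 1918
  = 11508 m^3/day


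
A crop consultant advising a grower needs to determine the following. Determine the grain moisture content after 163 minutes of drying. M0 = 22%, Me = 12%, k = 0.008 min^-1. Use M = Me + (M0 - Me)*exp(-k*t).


M = Me + (M0 - Me) * e^(-k*t)
  = 12 + (22 - 12) * e^(-0.008*163)
  = 12 + 10 * e^(-1.304)
  = 12 + 10 * 0.27144
  = 12 + 2.7144
  = 14.71%


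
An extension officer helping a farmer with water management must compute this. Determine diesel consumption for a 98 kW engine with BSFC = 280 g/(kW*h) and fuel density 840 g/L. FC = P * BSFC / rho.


FC = P * BSFC / rho_fuel
   = 98 * 280 / 840
   = 27440 / 840
   = 32.67 L/h


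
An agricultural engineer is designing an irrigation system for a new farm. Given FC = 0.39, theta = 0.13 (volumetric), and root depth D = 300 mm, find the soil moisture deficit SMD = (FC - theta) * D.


SMD = (FC - theta) * D
    = (0.39 - 0.13) * 300
    = 0.260 * 300
    = 78 mm


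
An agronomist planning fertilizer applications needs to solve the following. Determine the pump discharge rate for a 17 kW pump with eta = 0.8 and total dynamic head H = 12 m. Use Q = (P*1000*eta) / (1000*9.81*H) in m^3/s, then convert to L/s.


Q = (P * 1000 * eta) / (rho * g * H)
  = (17 * 1000 * 0.8) / (1000 * 9.81 * 12)
  = 13600 / 117720
  = 0.11553 m^3/s = 115.53 L/s


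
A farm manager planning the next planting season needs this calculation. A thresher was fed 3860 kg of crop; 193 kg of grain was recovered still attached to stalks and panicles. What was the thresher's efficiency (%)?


eta = (total - unthreshed) / total * 100
    = (3860 - 193) / 3860 * 100
    = 3667 / 3860 * 100
    = 95%


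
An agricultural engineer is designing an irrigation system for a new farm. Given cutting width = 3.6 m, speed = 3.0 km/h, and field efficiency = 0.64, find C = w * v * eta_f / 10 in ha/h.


C = w * v * eta_f / 10
  = 3.6 * 3.0 * 0.64 / 10
  = 6.91 / 10
  = 0.69 ha/h


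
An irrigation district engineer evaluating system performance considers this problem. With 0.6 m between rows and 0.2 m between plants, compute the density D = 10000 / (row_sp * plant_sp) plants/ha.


D = 10000 / (row_sp * plant_sp)
  = 10000 / (0.6 * 0.2)
  = 10000 / 0.1200
  = 83333.33 plants/ha


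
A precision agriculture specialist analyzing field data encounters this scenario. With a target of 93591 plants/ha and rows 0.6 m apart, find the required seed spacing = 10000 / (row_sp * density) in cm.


spacing = 10000 / (row_sp * density)
        = 10000 / (0.6 * 93591)
        = 10000 / 56154.60
        = 0.17808 m = 17.81 cm


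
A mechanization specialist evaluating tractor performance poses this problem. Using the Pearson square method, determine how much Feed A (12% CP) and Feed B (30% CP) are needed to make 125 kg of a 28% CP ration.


parts_A = CP_b - target = 30 - 28 = 2
parts_B = target - CP_a = 28 - 12 = 16
total_parts = 2 + 16 = 18
Feed A = 125 * 2 / 18 = 13.89 kg
Feed B = 125 * 16 / 18 = 111.11 kg

13.89 kg


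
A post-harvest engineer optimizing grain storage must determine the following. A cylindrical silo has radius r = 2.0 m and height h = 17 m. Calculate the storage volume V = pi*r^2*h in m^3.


V = pi * r^2 * h
  = pi * 2.0^2 * 17
  = pi * 4 * 17
  = 213.63 m^3


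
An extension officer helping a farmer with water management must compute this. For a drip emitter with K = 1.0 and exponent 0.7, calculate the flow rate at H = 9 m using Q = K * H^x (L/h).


Q = K * H^x
  = 1.0 * 9^0.7
  = 1.0 * 4.6555
  = 4.66 L/h


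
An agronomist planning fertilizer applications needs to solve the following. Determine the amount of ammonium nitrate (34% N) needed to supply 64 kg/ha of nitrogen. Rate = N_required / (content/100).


Rate = N_required / (N_content / 100)
     = 64 / (34 / 100)
     = 64 / 0.34
     = 188.24 kg/ha


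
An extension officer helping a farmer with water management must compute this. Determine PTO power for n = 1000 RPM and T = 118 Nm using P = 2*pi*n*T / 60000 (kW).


P = 2*pi*n*T / 60000
  = 2*pi * 1000 * 118 / 60000
  = 741415.87 / 60000
  = 12.36 kW
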